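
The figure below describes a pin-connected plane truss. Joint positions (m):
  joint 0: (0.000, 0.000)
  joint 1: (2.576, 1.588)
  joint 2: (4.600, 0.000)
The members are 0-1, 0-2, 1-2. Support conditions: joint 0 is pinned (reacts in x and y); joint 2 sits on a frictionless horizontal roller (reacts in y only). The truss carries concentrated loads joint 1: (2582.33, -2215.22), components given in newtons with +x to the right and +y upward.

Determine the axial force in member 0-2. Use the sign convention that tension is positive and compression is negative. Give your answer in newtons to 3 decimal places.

N=3 nodes, M=3 members, R=3 reactions → 2N=6, M+R=6
member 0 (0-1): L=3.0261, (cx,cy)=(0.8512,0.5248)
member 1 (0-2): L=4.6000, (cx,cy)=(1.0000,0.0000)
member 2 (1-2): L=2.5726, (cx,cy)=(0.7867,-0.6173)
solve A·x = −loads:
  F[0-1] = -158.6085 N (compression)
  F[0-2] = +2717.3454 N (tension)
  F[1-2] = -3453.8878 N (compression)
  Rx@0 = -2582.3300 N
  Ry@0 = +83.2316 N
  Ry@2 = +2131.9884 N

2717.345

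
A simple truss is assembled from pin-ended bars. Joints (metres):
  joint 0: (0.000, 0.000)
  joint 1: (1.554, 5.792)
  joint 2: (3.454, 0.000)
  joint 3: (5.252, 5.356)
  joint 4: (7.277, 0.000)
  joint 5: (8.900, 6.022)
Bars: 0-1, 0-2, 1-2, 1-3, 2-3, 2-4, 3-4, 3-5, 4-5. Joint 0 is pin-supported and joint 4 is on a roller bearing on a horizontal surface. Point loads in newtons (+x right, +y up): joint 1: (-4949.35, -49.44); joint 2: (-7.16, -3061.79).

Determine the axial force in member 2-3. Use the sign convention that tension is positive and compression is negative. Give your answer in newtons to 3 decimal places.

-2399.900

N=6 nodes, M=9 members, R=3 reactions → 2N=12, M+R=12
member 0 (0-1): L=5.9968, (cx,cy)=(0.2591,0.9658)
member 1 (0-2): L=3.4540, (cx,cy)=(1.0000,0.0000)
member 2 (1-2): L=6.0957, (cx,cy)=(0.3117,-0.9502)
member 3 (1-3): L=3.7236, (cx,cy)=(0.9931,-0.1171)
member 4 (2-3): L=5.6497, (cx,cy)=(0.3182,0.9480)
member 5 (2-4): L=3.8230, (cx,cy)=(1.0000,0.0000)
member 6 (3-4): L=5.7260, (cx,cy)=(0.3536,-0.9354)
member 7 (3-5): L=3.7083, (cx,cy)=(0.9837,0.1796)
member 8 (4-5): L=6.2369, (cx,cy)=(0.2602,0.9655)
solve A·x = −loads:
  F[0-1] = -5784.3417 N (compression)
  F[0-2] = -3457.5779 N (compression)
  F[1-2] = +5616.7313 N (tension)
  F[1-3] = +1711.4760 N (tension)
  F[2-3] = -2399.8998 N (compression)
  F[2-4] = -935.9475 N (compression)
  F[3-4] = +2646.5474 N (tension)
  F[3-5] = -0.0000 N (compression)
  F[4-5] = +0.0000 N (tension)
  Rx@0 = +4956.5100 N
  Ry@0 = +5586.7533 N
  Ry@4 = -2475.5233 N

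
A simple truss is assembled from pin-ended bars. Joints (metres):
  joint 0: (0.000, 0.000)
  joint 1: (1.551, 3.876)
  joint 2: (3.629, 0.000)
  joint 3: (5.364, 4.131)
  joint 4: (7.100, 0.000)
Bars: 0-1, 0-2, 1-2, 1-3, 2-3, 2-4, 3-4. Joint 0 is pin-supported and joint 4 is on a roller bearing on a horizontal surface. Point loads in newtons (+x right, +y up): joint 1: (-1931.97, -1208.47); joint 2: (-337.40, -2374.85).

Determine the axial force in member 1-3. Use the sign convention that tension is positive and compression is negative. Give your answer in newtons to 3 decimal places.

-366.635

N=5 nodes, M=7 members, R=3 reactions → 2N=10, M+R=10
member 0 (0-1): L=4.1748, (cx,cy)=(0.3715,0.9284)
member 1 (0-2): L=3.6290, (cx,cy)=(1.0000,0.0000)
member 2 (1-2): L=4.3979, (cx,cy)=(0.4725,-0.8813)
member 3 (1-3): L=3.8215, (cx,cy)=(0.9978,0.0667)
member 4 (2-3): L=4.4806, (cx,cy)=(0.3872,0.9220)
member 5 (2-4): L=3.4710, (cx,cy)=(1.0000,0.0000)
member 6 (3-4): L=4.4809, (cx,cy)=(0.3874,-0.9219)
solve A·x = −loads:
  F[0-1] = -3403.7910 N (compression)
  F[0-2] = -1004.8121 N (compression)
  F[1-2] = +2186.7344 N (tension)
  F[1-3] = -366.6349 N (compression)
  F[2-3] = +485.4888 N (tension)
  F[2-4] = +177.8226 N (tension)
  F[3-4] = -458.9937 N (compression)
  Rx@0 = +2269.3700 N
  Ry@0 = +3160.1718 N
  Ry@4 = +423.1482 N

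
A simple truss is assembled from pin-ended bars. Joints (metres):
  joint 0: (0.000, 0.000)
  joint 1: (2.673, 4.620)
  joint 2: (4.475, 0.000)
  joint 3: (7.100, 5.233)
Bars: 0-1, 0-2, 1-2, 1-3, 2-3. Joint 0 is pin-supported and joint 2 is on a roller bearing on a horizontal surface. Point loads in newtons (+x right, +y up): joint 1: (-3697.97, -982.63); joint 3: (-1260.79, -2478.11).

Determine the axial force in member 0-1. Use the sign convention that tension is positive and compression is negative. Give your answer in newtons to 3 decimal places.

-4891.808

N=4 nodes, M=5 members, R=3 reactions → 2N=8, M+R=8
member 0 (0-1): L=5.3375, (cx,cy)=(0.5008,0.8656)
member 1 (0-2): L=4.4750, (cx,cy)=(1.0000,0.0000)
member 2 (1-2): L=4.9590, (cx,cy)=(0.3634,-0.9316)
member 3 (1-3): L=4.4692, (cx,cy)=(0.9905,0.1372)
member 4 (2-3): L=5.8545, (cx,cy)=(0.4484,0.8938)
solve A·x = −loads:
  F[0-1] = -4891.8077 N (compression)
  F[0-2] = -2508.9792 N (compression)
  F[1-2] = +3487.3133 N (tension)
  F[1-3] = -19.2133 N (compression)
  F[2-3] = -2769.4654 N (compression)
  Rx@0 = +4958.7600 N
  Ry@0 = +4234.1890 N
  Ry@2 = -773.4490 N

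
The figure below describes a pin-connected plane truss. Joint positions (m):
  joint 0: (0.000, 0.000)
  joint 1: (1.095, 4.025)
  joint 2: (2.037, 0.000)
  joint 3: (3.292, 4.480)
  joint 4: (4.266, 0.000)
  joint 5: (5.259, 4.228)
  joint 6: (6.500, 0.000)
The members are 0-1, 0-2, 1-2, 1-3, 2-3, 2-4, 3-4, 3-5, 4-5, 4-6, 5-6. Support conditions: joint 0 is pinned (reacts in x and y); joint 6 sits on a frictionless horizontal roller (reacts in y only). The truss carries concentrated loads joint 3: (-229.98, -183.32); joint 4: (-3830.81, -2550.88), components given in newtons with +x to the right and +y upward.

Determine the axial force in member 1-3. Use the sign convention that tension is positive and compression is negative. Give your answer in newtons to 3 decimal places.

-554.897

N=7 nodes, M=11 members, R=3 reactions → 2N=14, M+R=14
member 0 (0-1): L=4.1713, (cx,cy)=(0.2625,0.9649)
member 1 (0-2): L=2.0370, (cx,cy)=(1.0000,0.0000)
member 2 (1-2): L=4.1338, (cx,cy)=(0.2279,-0.9737)
member 3 (1-3): L=2.2436, (cx,cy)=(0.9792,0.2028)
member 4 (2-3): L=4.6525, (cx,cy)=(0.2697,0.9629)
member 5 (2-4): L=2.2290, (cx,cy)=(1.0000,0.0000)
member 6 (3-4): L=4.5847, (cx,cy)=(0.2124,-0.9772)
member 7 (3-5): L=1.9831, (cx,cy)=(0.9919,-0.1271)
member 8 (4-5): L=4.3430, (cx,cy)=(0.2286,0.9735)
member 9 (4-6): L=2.2340, (cx,cy)=(1.0000,0.0000)
member 10 (5-6): L=4.4064, (cx,cy)=(0.2816,-0.9595)
solve A·x = −loads:
  F[0-1] = -1166.6163 N (compression)
  F[0-2] = -3754.5430 N (compression)
  F[1-2] = +1040.5485 N (tension)
  F[1-3] = -554.8972 N (compression)
  F[2-3] = -1052.1746 N (compression)
  F[2-4] = -3233.5996 N (compression)
  F[3-4] = +1072.5704 N (tension)
  F[3-5] = -831.8191 N (compression)
  F[4-5] = +1543.6849 N (tension)
  F[4-6] = +472.1252 N (tension)
  F[5-6] = -1676.3550 N (compression)
  Rx@0 = +4060.7900 N
  Ry@0 = +1125.7026 N
  Ry@6 = +1608.4974 N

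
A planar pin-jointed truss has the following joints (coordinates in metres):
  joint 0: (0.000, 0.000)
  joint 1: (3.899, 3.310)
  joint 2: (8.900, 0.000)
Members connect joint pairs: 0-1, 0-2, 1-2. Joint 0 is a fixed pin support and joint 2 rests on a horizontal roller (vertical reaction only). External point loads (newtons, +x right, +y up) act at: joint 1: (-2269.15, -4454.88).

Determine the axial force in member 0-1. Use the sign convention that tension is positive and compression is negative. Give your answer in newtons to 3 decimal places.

-5171.940

N=3 nodes, M=3 members, R=3 reactions → 2N=6, M+R=6
member 0 (0-1): L=5.1145, (cx,cy)=(0.7623,0.6472)
member 1 (0-2): L=8.9000, (cx,cy)=(1.0000,0.0000)
member 2 (1-2): L=5.9972, (cx,cy)=(0.8339,-0.5519)
solve A·x = −loads:
  F[0-1] = -5171.9402 N (compression)
  F[0-2] = +1673.6248 N (tension)
  F[1-2] = -2007.0025 N (compression)
  Rx@0 = +2269.1500 N
  Ry@0 = +3347.1620 N
  Ry@2 = +1107.7180 N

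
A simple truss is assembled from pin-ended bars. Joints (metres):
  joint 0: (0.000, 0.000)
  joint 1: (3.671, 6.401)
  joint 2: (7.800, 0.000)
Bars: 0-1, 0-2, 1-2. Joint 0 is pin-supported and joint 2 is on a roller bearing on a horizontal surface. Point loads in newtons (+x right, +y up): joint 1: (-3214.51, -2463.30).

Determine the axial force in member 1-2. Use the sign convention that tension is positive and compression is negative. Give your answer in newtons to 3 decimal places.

1759.566

N=3 nodes, M=3 members, R=3 reactions → 2N=6, M+R=6
member 0 (0-1): L=7.3790, (cx,cy)=(0.4975,0.8675)
member 1 (0-2): L=7.8000, (cx,cy)=(1.0000,0.0000)
member 2 (1-2): L=7.6172, (cx,cy)=(0.5421,-0.8403)
solve A·x = −loads:
  F[0-1] = -4544.1856 N (compression)
  F[0-2] = -953.7975 N (compression)
  F[1-2] = +1759.5661 N (tension)
  Rx@0 = +3214.5100 N
  Ry@0 = +3941.9287 N
  Ry@2 = -1478.6287 N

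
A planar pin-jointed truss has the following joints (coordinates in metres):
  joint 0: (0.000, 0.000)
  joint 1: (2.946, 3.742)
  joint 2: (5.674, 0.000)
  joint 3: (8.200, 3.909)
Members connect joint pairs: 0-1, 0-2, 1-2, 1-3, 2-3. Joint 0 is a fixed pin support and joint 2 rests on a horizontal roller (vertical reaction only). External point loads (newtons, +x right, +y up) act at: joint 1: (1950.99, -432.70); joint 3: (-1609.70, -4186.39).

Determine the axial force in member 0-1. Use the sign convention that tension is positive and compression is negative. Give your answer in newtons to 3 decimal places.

N=4 nodes, M=5 members, R=3 reactions → 2N=8, M+R=8
member 0 (0-1): L=4.7625, (cx,cy)=(0.6186,0.7857)
member 1 (0-2): L=5.6740, (cx,cy)=(1.0000,0.0000)
member 2 (1-2): L=4.6308, (cx,cy)=(0.5891,-0.8081)
member 3 (1-3): L=5.2567, (cx,cy)=(0.9995,0.0318)
member 4 (2-3): L=4.6541, (cx,cy)=(0.5427,0.8399)
solve A·x = −loads:
  F[0-1] = +2333.3977 N (tension)
  F[0-2] = -1102.1071 N (compression)
  F[1-2] = -2760.3606 N (compression)
  F[1-3] = +1119.0887 N (tension)
  F[2-3] = -5026.7291 N (compression)
  Rx@0 = -341.2900 N
  Ry@0 = -1833.3985 N
  Ry@2 = +6452.4885 N

2333.398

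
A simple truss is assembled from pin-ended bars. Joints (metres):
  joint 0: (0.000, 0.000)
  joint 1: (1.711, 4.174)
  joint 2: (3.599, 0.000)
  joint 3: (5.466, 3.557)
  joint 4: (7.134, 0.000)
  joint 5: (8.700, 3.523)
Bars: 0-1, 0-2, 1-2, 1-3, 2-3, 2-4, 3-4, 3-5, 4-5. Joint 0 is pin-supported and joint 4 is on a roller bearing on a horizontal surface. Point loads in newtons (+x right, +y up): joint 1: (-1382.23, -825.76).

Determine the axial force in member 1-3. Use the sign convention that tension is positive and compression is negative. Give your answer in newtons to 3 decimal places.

N=6 nodes, M=9 members, R=3 reactions → 2N=12, M+R=12
member 0 (0-1): L=4.5111, (cx,cy)=(0.3793,0.9253)
member 1 (0-2): L=3.5990, (cx,cy)=(1.0000,0.0000)
member 2 (1-2): L=4.5811, (cx,cy)=(0.4121,-0.9111)
member 3 (1-3): L=3.8054, (cx,cy)=(0.9868,-0.1621)
member 4 (2-3): L=4.0172, (cx,cy)=(0.4648,0.8854)
member 5 (2-4): L=3.5350, (cx,cy)=(1.0000,0.0000)
member 6 (3-4): L=3.9287, (cx,cy)=(0.4246,-0.9054)
member 7 (3-5): L=3.2342, (cx,cy)=(0.9999,-0.0105)
member 8 (4-5): L=3.8554, (cx,cy)=(0.4062,0.9138)
solve A·x = −loads:
  F[0-1] = -1552.4351 N (compression)
  F[0-2] = -793.4088 N (compression)
  F[1-2] = +569.4817 N (tension)
  F[1-3] = +566.2035 N (tension)
  F[2-3] = -586.0019 N (compression)
  F[2-4] = -286.3664 N (compression)
  F[3-4] = +674.4844 N (tension)
  F[3-5] = +0.0000 N (tension)
  F[4-5] = -0.0000 N (compression)
  Rx@0 = +1382.2300 N
  Ry@0 = +1436.4346 N
  Ry@4 = -610.6746 N

566.203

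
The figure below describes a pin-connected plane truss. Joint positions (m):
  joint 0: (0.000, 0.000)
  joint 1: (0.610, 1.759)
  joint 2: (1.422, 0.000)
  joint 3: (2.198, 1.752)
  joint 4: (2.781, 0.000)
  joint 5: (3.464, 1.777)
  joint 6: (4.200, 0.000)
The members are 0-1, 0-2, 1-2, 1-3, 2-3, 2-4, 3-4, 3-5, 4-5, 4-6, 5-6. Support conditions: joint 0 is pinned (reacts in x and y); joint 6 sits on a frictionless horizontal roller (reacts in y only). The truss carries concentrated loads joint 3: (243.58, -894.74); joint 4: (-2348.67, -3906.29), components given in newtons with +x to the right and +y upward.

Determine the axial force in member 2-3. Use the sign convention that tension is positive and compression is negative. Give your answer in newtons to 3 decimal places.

-1805.180

N=7 nodes, M=11 members, R=3 reactions → 2N=14, M+R=14
member 0 (0-1): L=1.8618, (cx,cy)=(0.3276,0.9448)
member 1 (0-2): L=1.4220, (cx,cy)=(1.0000,0.0000)
member 2 (1-2): L=1.9374, (cx,cy)=(0.4191,-0.9079)
member 3 (1-3): L=1.5880, (cx,cy)=(1.0000,-0.0044)
member 4 (2-3): L=1.9162, (cx,cy)=(0.4050,0.9143)
member 5 (2-4): L=1.3590, (cx,cy)=(1.0000,0.0000)
member 6 (3-4): L=1.8465, (cx,cy)=(0.3157,-0.9488)
member 7 (3-5): L=1.2662, (cx,cy)=(0.9998,0.0197)
member 8 (4-5): L=1.9037, (cx,cy)=(0.3588,0.9334)
member 9 (4-6): L=1.4190, (cx,cy)=(1.0000,0.0000)
member 10 (5-6): L=1.9234, (cx,cy)=(0.3827,-0.9239)
solve A·x = −loads:
  F[0-1] = -1740.7407 N (compression)
  F[0-2] = -1534.7441 N (compression)
  F[1-2] = +1817.9015 N (tension)
  F[1-3] = -1332.2843 N (compression)
  F[2-3] = -1805.1805 N (compression)
  F[2-4] = -41.7639 N (compression)
  F[3-4] = +737.4854 N (tension)
  F[3-5] = -2540.2552 N (compression)
  F[4-5] = +3435.2240 N (tension)
  F[4-6] = +1307.3120 N (tension)
  F[5-6] = -3416.3987 N (compression)
  Rx@0 = +2105.0900 N
  Ry@0 = +1644.6531 N
  Ry@6 = +3156.3769 N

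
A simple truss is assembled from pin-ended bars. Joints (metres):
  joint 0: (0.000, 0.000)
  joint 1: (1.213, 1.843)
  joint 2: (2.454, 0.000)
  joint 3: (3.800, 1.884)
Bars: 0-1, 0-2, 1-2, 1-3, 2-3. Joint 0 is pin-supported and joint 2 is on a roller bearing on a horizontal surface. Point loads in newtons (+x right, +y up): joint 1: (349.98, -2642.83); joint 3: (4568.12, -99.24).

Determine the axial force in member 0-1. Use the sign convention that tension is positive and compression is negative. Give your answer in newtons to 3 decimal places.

N=4 nodes, M=5 members, R=3 reactions → 2N=8, M+R=8
member 0 (0-1): L=2.2064, (cx,cy)=(0.5498,0.8353)
member 1 (0-2): L=2.4540, (cx,cy)=(1.0000,0.0000)
member 2 (1-2): L=2.2219, (cx,cy)=(0.5585,-0.8295)
member 3 (1-3): L=2.5873, (cx,cy)=(0.9999,0.0158)
member 4 (2-3): L=2.3154, (cx,cy)=(0.5813,0.8137)
solve A·x = −loads:
  F[0-1] = +2978.3409 N (tension)
  F[0-2] = +3280.6837 N (tension)
  F[1-2] = -6095.7668 N (compression)
  F[1-3] = +4692.7380 N (tension)
  F[2-3] = -213.3571 N (compression)
  Rx@0 = -4918.1000 N
  Ry@0 = -2487.8469 N
  Ry@2 = +5229.9169 N

2978.341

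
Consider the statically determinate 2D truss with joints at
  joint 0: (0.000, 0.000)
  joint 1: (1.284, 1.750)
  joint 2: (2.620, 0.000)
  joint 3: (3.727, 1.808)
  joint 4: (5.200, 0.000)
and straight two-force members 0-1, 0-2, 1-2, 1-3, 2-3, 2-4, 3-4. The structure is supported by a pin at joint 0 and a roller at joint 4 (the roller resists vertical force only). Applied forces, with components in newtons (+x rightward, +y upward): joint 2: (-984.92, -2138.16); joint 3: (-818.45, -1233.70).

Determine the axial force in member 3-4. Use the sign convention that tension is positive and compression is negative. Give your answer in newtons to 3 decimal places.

N=5 nodes, M=7 members, R=3 reactions → 2N=10, M+R=10
member 0 (0-1): L=2.1705, (cx,cy)=(0.5916,0.8063)
member 1 (0-2): L=2.6200, (cx,cy)=(1.0000,0.0000)
member 2 (1-2): L=2.2017, (cx,cy)=(0.6068,-0.7948)
member 3 (1-3): L=2.4437, (cx,cy)=(0.9997,0.0237)
member 4 (2-3): L=2.1200, (cx,cy)=(0.5222,0.8528)
member 5 (2-4): L=2.5800, (cx,cy)=(1.0000,0.0000)
member 6 (3-4): L=2.3321, (cx,cy)=(0.6316,-0.7753)
solve A·x = −loads:
  F[0-1] = -2102.1724 N (compression)
  F[0-2] = -559.8018 N (compression)
  F[1-2] = +2057.9084 N (tension)
  F[1-3] = -2493.0284 N (compression)
  F[2-3] = +589.1347 N (tension)
  F[2-4] = +1366.2447 N (tension)
  F[3-4] = -2163.0623 N (compression)
  Rx@0 = +1803.3700 N
  Ry@0 = +1694.8943 N
  Ry@4 = +1676.9657 N

-2163.062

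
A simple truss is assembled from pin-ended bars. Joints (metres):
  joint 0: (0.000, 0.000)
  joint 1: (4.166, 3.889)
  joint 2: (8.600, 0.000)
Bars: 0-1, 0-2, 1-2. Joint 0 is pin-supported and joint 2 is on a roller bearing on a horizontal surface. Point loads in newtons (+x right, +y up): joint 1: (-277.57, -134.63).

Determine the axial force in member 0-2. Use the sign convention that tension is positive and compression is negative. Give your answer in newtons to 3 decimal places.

-68.753

N=3 nodes, M=3 members, R=3 reactions → 2N=6, M+R=6
member 0 (0-1): L=5.6991, (cx,cy)=(0.7310,0.6824)
member 1 (0-2): L=8.6000, (cx,cy)=(1.0000,0.0000)
member 2 (1-2): L=5.8979, (cx,cy)=(0.7518,-0.6594)
solve A·x = −loads:
  F[0-1] = -285.6626 N (compression)
  F[0-2] = -68.7532 N (compression)
  F[1-2] = +91.4515 N (tension)
  Rx@0 = +277.5700 N
  Ry@0 = +194.9325 N
  Ry@2 = -60.3025 N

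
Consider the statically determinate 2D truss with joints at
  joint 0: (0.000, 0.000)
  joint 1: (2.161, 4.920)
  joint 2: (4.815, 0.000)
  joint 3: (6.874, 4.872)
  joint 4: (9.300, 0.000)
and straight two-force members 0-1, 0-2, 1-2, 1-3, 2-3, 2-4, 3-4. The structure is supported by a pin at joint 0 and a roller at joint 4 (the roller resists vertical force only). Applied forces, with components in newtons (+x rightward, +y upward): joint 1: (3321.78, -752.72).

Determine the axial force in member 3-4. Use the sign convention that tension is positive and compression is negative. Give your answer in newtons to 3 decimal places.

N=5 nodes, M=7 members, R=3 reactions → 2N=10, M+R=10
member 0 (0-1): L=5.3737, (cx,cy)=(0.4021,0.9156)
member 1 (0-2): L=4.8150, (cx,cy)=(1.0000,0.0000)
member 2 (1-2): L=5.5902, (cx,cy)=(0.4748,-0.8801)
member 3 (1-3): L=4.7132, (cx,cy)=(0.9999,-0.0102)
member 4 (2-3): L=5.2892, (cx,cy)=(0.3893,0.9211)
member 5 (2-4): L=4.4850, (cx,cy)=(1.0000,0.0000)
member 6 (3-4): L=5.4426, (cx,cy)=(0.4457,-0.8952)
solve A·x = −loads:
  F[0-1] = +1288.2771 N (tension)
  F[0-2] = +2803.7044 N (tension)
  F[1-2] = -2174.9401 N (compression)
  F[1-3] = -1771.2194 N (compression)
  F[2-3] = +2078.1221 N (tension)
  F[2-4] = +962.1515 N (tension)
  F[3-4] = -2158.5337 N (compression)
  Rx@0 = -3321.7800 N
  Ry@0 = -1179.5150 N
  Ry@4 = +1932.2350 N

-2158.534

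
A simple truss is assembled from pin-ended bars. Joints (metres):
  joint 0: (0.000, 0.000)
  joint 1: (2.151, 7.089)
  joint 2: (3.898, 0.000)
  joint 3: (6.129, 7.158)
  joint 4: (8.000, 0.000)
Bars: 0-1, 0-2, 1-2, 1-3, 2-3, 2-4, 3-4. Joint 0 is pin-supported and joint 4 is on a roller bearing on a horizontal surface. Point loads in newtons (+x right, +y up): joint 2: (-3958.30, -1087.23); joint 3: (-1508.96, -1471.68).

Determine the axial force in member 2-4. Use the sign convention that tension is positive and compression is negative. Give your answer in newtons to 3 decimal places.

N=5 nodes, M=7 members, R=3 reactions → 2N=10, M+R=10
member 0 (0-1): L=7.4082, (cx,cy)=(0.2904,0.9569)
member 1 (0-2): L=3.8980, (cx,cy)=(1.0000,0.0000)
member 2 (1-2): L=7.3011, (cx,cy)=(0.2393,-0.9710)
member 3 (1-3): L=3.9786, (cx,cy)=(0.9998,0.0173)
member 4 (2-3): L=7.4976, (cx,cy)=(0.2976,0.9547)
member 5 (2-4): L=4.1020, (cx,cy)=(1.0000,0.0000)
member 6 (3-4): L=7.3985, (cx,cy)=(0.2529,-0.9675)
solve A·x = −loads:
  F[0-1] = -2353.1865 N (compression)
  F[0-2] = -4783.9987 N (compression)
  F[1-2] = +2297.1533 N (tension)
  F[1-3] = -1233.1080 N (compression)
  F[2-3] = -1197.4331 N (compression)
  F[2-4] = +80.2720 N (tension)
  F[3-4] = -317.4194 N (compression)
  Rx@0 = +5467.2600 N
  Ry@0 = +2251.8083 N
  Ry@4 = +307.1017 N

80.272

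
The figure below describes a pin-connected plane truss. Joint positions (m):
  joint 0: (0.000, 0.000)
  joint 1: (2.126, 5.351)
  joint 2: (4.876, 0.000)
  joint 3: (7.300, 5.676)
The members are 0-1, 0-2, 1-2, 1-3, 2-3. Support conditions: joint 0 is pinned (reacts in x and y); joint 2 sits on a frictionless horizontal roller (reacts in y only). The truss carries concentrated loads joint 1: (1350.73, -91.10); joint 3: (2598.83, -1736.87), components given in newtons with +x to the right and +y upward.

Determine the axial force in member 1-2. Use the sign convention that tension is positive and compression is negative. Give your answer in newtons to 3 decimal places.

N=4 nodes, M=5 members, R=3 reactions → 2N=8, M+R=8
member 0 (0-1): L=5.7579, (cx,cy)=(0.3692,0.9293)
member 1 (0-2): L=4.8760, (cx,cy)=(1.0000,0.0000)
member 2 (1-2): L=6.0163, (cx,cy)=(0.4571,-0.8894)
member 3 (1-3): L=5.1842, (cx,cy)=(0.9980,0.0627)
member 4 (2-3): L=6.1719, (cx,cy)=(0.3927,0.9196)
solve A·x = −loads:
  F[0-1] = +5724.0819 N (tension)
  F[0-2] = +1836.0360 N (tension)
  F[1-2] = -5840.9799 N (compression)
  F[1-3] = +3439.4280 N (tension)
  F[2-3] = -2123.0856 N (compression)
  Rx@0 = -3949.5600 N
  Ry@0 = -5319.5987 N
  Ry@2 = +7147.5687 N

-5840.980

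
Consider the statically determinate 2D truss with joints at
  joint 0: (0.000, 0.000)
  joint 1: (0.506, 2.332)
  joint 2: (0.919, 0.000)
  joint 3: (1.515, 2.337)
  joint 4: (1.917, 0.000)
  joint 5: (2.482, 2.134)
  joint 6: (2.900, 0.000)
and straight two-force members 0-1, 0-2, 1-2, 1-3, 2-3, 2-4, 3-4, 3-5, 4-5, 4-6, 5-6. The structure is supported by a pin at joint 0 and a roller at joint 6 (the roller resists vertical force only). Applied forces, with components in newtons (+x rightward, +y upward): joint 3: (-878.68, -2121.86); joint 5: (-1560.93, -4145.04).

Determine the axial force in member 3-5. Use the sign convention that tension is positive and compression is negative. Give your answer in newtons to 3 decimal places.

-1696.866

N=7 nodes, M=11 members, R=3 reactions → 2N=14, M+R=14
member 0 (0-1): L=2.3863, (cx,cy)=(0.2120,0.9773)
member 1 (0-2): L=0.9190, (cx,cy)=(1.0000,0.0000)
member 2 (1-2): L=2.3683, (cx,cy)=(0.1744,-0.9847)
member 3 (1-3): L=1.0090, (cx,cy)=(1.0000,0.0050)
member 4 (2-3): L=2.4118, (cx,cy)=(0.2471,0.9690)
member 5 (2-4): L=0.9980, (cx,cy)=(1.0000,0.0000)
member 6 (3-4): L=2.3713, (cx,cy)=(0.1695,-0.9855)
member 7 (3-5): L=0.9881, (cx,cy)=(0.9787,-0.2054)
member 8 (4-5): L=2.2075, (cx,cy)=(0.2559,0.9667)
member 9 (4-6): L=0.9830, (cx,cy)=(1.0000,0.0000)
member 10 (5-6): L=2.1746, (cx,cy)=(0.1922,-0.9814)
solve A·x = −loads:
  F[0-1] = -3548.2414 N (compression)
  F[0-2] = -1687.2165 N (compression)
  F[1-2] = +3514.6415 N (tension)
  F[1-3] = -1365.3198 N (compression)
  F[2-3] = -3571.5576 N (compression)
  F[2-4] = -191.7100 N (compression)
  F[3-4] = +1719.1967 N (tension)
  F[3-5] = -1696.8658 N (compression)
  F[4-5] = -1752.6912 N (compression)
  F[4-6] = +548.3258 N (tension)
  F[5-6] = -2852.5439 N (compression)
  Rx@0 = +2439.6100 N
  Ry@0 = +3467.5526 N
  Ry@6 = +2799.3474 N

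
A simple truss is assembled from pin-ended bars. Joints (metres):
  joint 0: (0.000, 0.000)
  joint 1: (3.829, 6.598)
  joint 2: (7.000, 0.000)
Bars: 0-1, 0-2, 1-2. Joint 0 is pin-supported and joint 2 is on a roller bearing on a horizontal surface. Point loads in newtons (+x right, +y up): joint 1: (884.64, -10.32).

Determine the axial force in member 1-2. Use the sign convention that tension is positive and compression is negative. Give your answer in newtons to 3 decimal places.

-931.399

N=3 nodes, M=3 members, R=3 reactions → 2N=6, M+R=6
member 0 (0-1): L=7.6286, (cx,cy)=(0.5019,0.8649)
member 1 (0-2): L=7.0000, (cx,cy)=(1.0000,0.0000)
member 2 (1-2): L=7.3204, (cx,cy)=(0.4332,-0.9013)
solve A·x = −loads:
  F[0-1] = +958.6698 N (tension)
  F[0-2] = +403.4549 N (tension)
  F[1-2] = -931.3995 N (compression)
  Rx@0 = -884.6400 N
  Ry@0 = -829.1614 N
  Ry@2 = +839.4814 N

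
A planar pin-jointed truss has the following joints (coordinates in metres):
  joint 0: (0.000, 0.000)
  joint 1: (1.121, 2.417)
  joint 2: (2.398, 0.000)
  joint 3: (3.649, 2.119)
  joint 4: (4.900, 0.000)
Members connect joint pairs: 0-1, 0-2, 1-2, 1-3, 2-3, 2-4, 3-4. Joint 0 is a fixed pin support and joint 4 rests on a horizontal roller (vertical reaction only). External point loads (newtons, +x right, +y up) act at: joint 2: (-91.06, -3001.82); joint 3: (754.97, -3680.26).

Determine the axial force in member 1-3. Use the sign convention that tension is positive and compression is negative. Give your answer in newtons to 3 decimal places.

N=5 nodes, M=7 members, R=3 reactions → 2N=10, M+R=10
member 0 (0-1): L=2.6643, (cx,cy)=(0.4207,0.9072)
member 1 (0-2): L=2.3980, (cx,cy)=(1.0000,0.0000)
member 2 (1-2): L=2.7336, (cx,cy)=(0.4671,-0.8842)
member 3 (1-3): L=2.5455, (cx,cy)=(0.9931,-0.1171)
member 4 (2-3): L=2.4607, (cx,cy)=(0.5084,0.8611)
member 5 (2-4): L=2.5020, (cx,cy)=(1.0000,0.0000)
member 6 (3-4): L=2.4607, (cx,cy)=(0.5084,-0.8611)
solve A·x = −loads:
  F[0-1] = -2365.4380 N (compression)
  F[0-2] = +1659.1618 N (tension)
  F[1-2] = +2729.6595 N (tension)
  F[1-3] = -2286.1267 N (compression)
  F[2-3] = +683.1871 N (tension)
  F[2-4] = +2678.0533 N (tension)
  F[3-4] = -5267.7456 N (compression)
  Rx@0 = -663.9100 N
  Ry@0 = +2145.8730 N
  Ry@4 = +4536.2070 N

-2286.127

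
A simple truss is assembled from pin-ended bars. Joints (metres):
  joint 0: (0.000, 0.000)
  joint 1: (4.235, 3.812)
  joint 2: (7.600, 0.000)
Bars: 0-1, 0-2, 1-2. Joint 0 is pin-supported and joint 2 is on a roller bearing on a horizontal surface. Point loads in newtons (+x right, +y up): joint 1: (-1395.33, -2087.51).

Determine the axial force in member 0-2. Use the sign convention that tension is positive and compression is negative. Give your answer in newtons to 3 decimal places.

409.034

N=3 nodes, M=3 members, R=3 reactions → 2N=6, M+R=6
member 0 (0-1): L=5.6979, (cx,cy)=(0.7433,0.6690)
member 1 (0-2): L=7.6000, (cx,cy)=(1.0000,0.0000)
member 2 (1-2): L=5.0847, (cx,cy)=(0.6618,-0.7497)
solve A·x = −loads:
  F[0-1] = -2427.6661 N (compression)
  F[0-2] = +409.0340 N (tension)
  F[1-2] = -618.0777 N (compression)
  Rx@0 = +1395.3300 N
  Ry@0 = +1624.1407 N
  Ry@2 = +463.3693 N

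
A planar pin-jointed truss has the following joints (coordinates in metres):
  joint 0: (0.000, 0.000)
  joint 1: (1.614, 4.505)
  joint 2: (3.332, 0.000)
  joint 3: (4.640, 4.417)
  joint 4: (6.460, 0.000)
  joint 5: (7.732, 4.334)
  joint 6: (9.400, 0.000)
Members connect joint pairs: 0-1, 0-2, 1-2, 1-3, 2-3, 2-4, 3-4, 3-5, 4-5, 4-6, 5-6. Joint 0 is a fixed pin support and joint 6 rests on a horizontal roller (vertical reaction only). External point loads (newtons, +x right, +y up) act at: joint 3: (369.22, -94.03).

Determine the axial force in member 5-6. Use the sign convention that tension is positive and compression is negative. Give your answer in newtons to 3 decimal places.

N=7 nodes, M=11 members, R=3 reactions → 2N=14, M+R=14
member 0 (0-1): L=4.7854, (cx,cy)=(0.3373,0.9414)
member 1 (0-2): L=3.3320, (cx,cy)=(1.0000,0.0000)
member 2 (1-2): L=4.8215, (cx,cy)=(0.3563,-0.9344)
member 3 (1-3): L=3.0273, (cx,cy)=(0.9996,-0.0291)
member 4 (2-3): L=4.6066, (cx,cy)=(0.2839,0.9588)
member 5 (2-4): L=3.1280, (cx,cy)=(1.0000,0.0000)
member 6 (3-4): L=4.7773, (cx,cy)=(0.3810,-0.9246)
member 7 (3-5): L=3.0931, (cx,cy)=(0.9996,-0.0268)
member 8 (4-5): L=4.5168, (cx,cy)=(0.2816,0.9595)
member 9 (4-6): L=2.9400, (cx,cy)=(1.0000,0.0000)
member 10 (5-6): L=4.6439, (cx,cy)=(0.3592,-0.9333)
solve A·x = −loads:
  F[0-1] = +133.7138 N (tension)
  F[0-2] = +324.1215 N (tension)
  F[1-2] = -137.6519 N (compression)
  F[1-3] = +94.1868 N (tension)
  F[2-3] = +134.1377 N (tension)
  F[2-4] = +236.9859 N (tension)
  F[3-4] = -233.5484 N (compression)
  F[3-5] = -148.0640 N (compression)
  F[4-5] = +225.0439 N (tension)
  F[4-6] = +84.6350 N (tension)
  F[5-6] = -235.6332 N (compression)
  Rx@0 = -369.2200 N
  Ry@0 = -125.8789 N
  Ry@6 = +219.9089 N

-235.633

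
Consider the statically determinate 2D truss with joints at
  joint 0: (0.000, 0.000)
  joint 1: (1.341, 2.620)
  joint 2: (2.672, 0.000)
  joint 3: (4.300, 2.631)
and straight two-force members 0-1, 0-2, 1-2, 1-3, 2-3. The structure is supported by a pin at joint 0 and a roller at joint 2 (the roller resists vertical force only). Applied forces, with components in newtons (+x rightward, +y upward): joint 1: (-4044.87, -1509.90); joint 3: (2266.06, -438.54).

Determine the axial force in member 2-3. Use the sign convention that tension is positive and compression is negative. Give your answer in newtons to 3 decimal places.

-526.824

N=4 nodes, M=5 members, R=3 reactions → 2N=8, M+R=8
member 0 (0-1): L=2.9432, (cx,cy)=(0.4556,0.8902)
member 1 (0-2): L=2.6720, (cx,cy)=(1.0000,0.0000)
member 2 (1-2): L=2.9387, (cx,cy)=(0.4529,-0.8916)
member 3 (1-3): L=2.9590, (cx,cy)=(1.0000,0.0037)
member 4 (2-3): L=3.0940, (cx,cy)=(0.5262,0.8504)
solve A·x = −loads:
  F[0-1] = -2493.6616 N (compression)
  F[0-2] = -642.6483 N (compression)
  F[1-2] = +806.8510 N (tension)
  F[1-3] = +2543.2859 N (tension)
  F[2-3] = -526.8240 N (compression)
  Rx@0 = +1778.8100 N
  Ry@0 = +2219.7939 N
  Ry@2 = -271.3539 N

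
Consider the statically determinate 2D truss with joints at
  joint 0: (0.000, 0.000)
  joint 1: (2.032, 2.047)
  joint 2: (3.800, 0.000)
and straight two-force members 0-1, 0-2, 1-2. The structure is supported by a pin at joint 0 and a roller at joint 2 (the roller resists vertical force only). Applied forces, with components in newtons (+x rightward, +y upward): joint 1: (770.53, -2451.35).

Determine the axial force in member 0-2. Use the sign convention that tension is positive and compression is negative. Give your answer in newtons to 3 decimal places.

1490.665

N=3 nodes, M=3 members, R=3 reactions → 2N=6, M+R=6
member 0 (0-1): L=2.8843, (cx,cy)=(0.7045,0.7097)
member 1 (0-2): L=3.8000, (cx,cy)=(1.0000,0.0000)
member 2 (1-2): L=2.7048, (cx,cy)=(0.6536,-0.7568)
solve A·x = −loads:
  F[0-1] = -1022.1899 N (compression)
  F[0-2] = +1490.6645 N (tension)
  F[1-2] = -2280.5284 N (compression)
  Rx@0 = -770.5300 N
  Ry@0 = +725.4505 N
  Ry@2 = +1725.8995 N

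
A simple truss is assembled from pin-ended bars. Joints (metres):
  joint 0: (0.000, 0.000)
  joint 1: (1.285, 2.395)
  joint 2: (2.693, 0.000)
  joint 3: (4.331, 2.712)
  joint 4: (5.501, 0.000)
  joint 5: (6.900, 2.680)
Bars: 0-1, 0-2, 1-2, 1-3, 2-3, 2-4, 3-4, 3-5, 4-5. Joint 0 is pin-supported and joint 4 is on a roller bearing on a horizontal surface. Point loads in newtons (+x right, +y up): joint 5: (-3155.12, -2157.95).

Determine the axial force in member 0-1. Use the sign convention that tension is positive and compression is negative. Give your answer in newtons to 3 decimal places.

N=6 nodes, M=9 members, R=3 reactions → 2N=12, M+R=12
member 0 (0-1): L=2.7179, (cx,cy)=(0.4728,0.8812)
member 1 (0-2): L=2.6930, (cx,cy)=(1.0000,0.0000)
member 2 (1-2): L=2.7782, (cx,cy)=(0.5068,-0.8621)
member 3 (1-3): L=3.0625, (cx,cy)=(0.9946,0.1035)
member 4 (2-3): L=3.1683, (cx,cy)=(0.5170,0.8560)
member 5 (2-4): L=2.8080, (cx,cy)=(1.0000,0.0000)
member 6 (3-4): L=2.9536, (cx,cy)=(0.3961,-0.9182)
member 7 (3-5): L=2.5692, (cx,cy)=(0.9999,-0.0125)
member 8 (4-5): L=3.0232, (cx,cy)=(0.4628,0.8865)
solve A·x = −loads:
  F[0-1] = -1121.5885 N (compression)
  F[0-2] = -2624.8522 N (compression)
  F[1-2] = +1020.0347 N (tension)
  F[1-3] = -1052.8772 N (compression)
  F[2-3] = -1027.2780 N (compression)
  F[2-4] = -1576.7959 N (compression)
  F[3-4] = +1103.7135 N (tension)
  F[3-5] = -2015.6886 N (compression)
  F[4-5] = -2462.5989 N (compression)
  Rx@0 = +3155.1200 N
  Ry@0 = +988.3202 N
  Ry@4 = +1169.6298 N

-1121.589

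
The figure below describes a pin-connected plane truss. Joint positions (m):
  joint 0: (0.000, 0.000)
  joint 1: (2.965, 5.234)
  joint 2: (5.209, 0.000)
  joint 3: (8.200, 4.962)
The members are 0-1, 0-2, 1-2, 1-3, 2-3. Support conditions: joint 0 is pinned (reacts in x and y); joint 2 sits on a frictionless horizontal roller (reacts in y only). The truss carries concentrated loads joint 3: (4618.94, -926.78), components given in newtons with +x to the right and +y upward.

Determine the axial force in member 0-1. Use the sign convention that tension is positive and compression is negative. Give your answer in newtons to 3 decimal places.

5668.474

N=4 nodes, M=5 members, R=3 reactions → 2N=8, M+R=8
member 0 (0-1): L=6.0155, (cx,cy)=(0.4929,0.8701)
member 1 (0-2): L=5.2090, (cx,cy)=(1.0000,0.0000)
member 2 (1-2): L=5.6948, (cx,cy)=(0.3940,-0.9191)
member 3 (1-3): L=5.2421, (cx,cy)=(0.9987,-0.0519)
member 4 (2-3): L=5.7937, (cx,cy)=(0.5162,0.8564)
solve A·x = −loads:
  F[0-1] = +5668.4737 N (tension)
  F[0-2] = +1824.9769 N (tension)
  F[1-2] = -5650.0663 N (compression)
  F[1-3] = +5027.1236 N (tension)
  F[2-3] = -777.5588 N (compression)
  Rx@0 = -4618.9400 N
  Ry@0 = -4932.0751 N
  Ry@2 = +5858.8551 N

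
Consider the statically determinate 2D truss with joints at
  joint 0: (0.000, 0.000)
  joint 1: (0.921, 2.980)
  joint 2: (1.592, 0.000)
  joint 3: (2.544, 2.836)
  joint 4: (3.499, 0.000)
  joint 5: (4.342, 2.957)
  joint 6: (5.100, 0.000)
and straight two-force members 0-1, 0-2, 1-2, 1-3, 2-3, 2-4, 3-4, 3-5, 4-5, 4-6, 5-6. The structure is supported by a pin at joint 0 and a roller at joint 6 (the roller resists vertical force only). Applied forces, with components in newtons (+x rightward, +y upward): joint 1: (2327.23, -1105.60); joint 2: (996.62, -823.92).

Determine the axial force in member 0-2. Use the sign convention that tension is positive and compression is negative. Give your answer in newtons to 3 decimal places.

3358.723

N=7 nodes, M=11 members, R=3 reactions → 2N=14, M+R=14
member 0 (0-1): L=3.1191, (cx,cy)=(0.2953,0.9554)
member 1 (0-2): L=1.5920, (cx,cy)=(1.0000,0.0000)
member 2 (1-2): L=3.0546, (cx,cy)=(0.2197,-0.9756)
member 3 (1-3): L=1.6294, (cx,cy)=(0.9961,-0.0884)
member 4 (2-3): L=2.9915, (cx,cy)=(0.3182,0.9480)
member 5 (2-4): L=1.9070, (cx,cy)=(1.0000,0.0000)
member 6 (3-4): L=2.9925, (cx,cy)=(0.3191,-0.9477)
member 7 (3-5): L=1.8021, (cx,cy)=(0.9977,0.0671)
member 8 (4-5): L=3.0748, (cx,cy)=(0.2742,0.9617)
member 9 (4-6): L=1.6010, (cx,cy)=(1.0000,0.0000)
member 10 (5-6): L=3.0526, (cx,cy)=(0.2483,-0.9687)
solve A·x = −loads:
  F[0-1] = -118.1030 N (compression)
  F[0-2] = +3358.7234 N (tension)
  F[1-2] = -819.1601 N (compression)
  F[1-3] = -2190.7324 N (compression)
  F[2-3] = +1712.0783 N (tension)
  F[2-4] = +1637.3208 N (tension)
  F[3-4] = -1988.1312 N (compression)
  F[3-5] = -1005.1098 N (compression)
  F[4-5] = +1959.2430 N (tension)
  F[4-6] = +465.6901 N (tension)
  F[5-6] = -1875.4212 N (compression)
  Rx@0 = -3323.8500 N
  Ry@0 = +112.8369 N
  Ry@6 = +1816.6831 N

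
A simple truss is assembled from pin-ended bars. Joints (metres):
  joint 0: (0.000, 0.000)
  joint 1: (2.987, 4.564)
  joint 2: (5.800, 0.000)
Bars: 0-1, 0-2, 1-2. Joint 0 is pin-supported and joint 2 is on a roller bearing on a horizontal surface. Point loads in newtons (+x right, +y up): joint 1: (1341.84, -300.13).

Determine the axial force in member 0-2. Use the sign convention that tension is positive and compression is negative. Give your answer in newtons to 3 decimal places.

N=3 nodes, M=3 members, R=3 reactions → 2N=6, M+R=6
member 0 (0-1): L=5.4546, (cx,cy)=(0.5476,0.8367)
member 1 (0-2): L=5.8000, (cx,cy)=(1.0000,0.0000)
member 2 (1-2): L=5.3613, (cx,cy)=(0.5247,-0.8513)
solve A·x = −loads:
  F[0-1] = +1087.9563 N (tension)
  F[0-2] = +746.0590 N (tension)
  F[1-2] = -1421.9031 N (compression)
  Rx@0 = -1341.8400 N
  Ry@0 = -910.3262 N
  Ry@2 = +1210.4562 N

746.059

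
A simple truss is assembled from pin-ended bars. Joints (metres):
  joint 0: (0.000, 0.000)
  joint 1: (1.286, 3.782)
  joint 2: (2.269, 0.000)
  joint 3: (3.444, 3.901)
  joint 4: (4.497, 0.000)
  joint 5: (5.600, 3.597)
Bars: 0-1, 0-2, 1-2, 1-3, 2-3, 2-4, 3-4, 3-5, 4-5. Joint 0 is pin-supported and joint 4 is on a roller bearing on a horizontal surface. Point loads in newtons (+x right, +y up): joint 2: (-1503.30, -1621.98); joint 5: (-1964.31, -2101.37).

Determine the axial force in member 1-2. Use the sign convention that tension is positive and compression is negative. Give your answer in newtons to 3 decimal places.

N=6 nodes, M=9 members, R=3 reactions → 2N=12, M+R=12
member 0 (0-1): L=3.9947, (cx,cy)=(0.3219,0.9468)
member 1 (0-2): L=2.2690, (cx,cy)=(1.0000,0.0000)
member 2 (1-2): L=3.9077, (cx,cy)=(0.2516,-0.9678)
member 3 (1-3): L=2.1613, (cx,cy)=(0.9985,0.0551)
member 4 (2-3): L=4.0741, (cx,cy)=(0.2884,0.9575)
member 5 (2-4): L=2.2280, (cx,cy)=(1.0000,0.0000)
member 6 (3-4): L=4.0406, (cx,cy)=(0.2606,-0.9654)
member 7 (3-5): L=2.1773, (cx,cy)=(0.9902,-0.1396)
member 8 (4-5): L=3.7623, (cx,cy)=(0.2932,0.9561)
solve A·x = −loads:
  F[0-1] = -1963.9213 N (compression)
  F[0-2] = -2835.3655 N (compression)
  F[1-2] = +1858.4889 N (tension)
  F[1-3] = -1101.4315 N (compression)
  F[2-3] = -184.5879 N (compression)
  F[2-4] = -811.3130 N (compression)
  F[3-4] = +430.6706 N (tension)
  F[3-5] = -1277.7467 N (compression)
  F[4-5] = -2384.5465 N (compression)
  Rx@0 = +3467.6100 N
  Ry@0 = +1859.3692 N
  Ry@4 = +1863.9808 N

1858.489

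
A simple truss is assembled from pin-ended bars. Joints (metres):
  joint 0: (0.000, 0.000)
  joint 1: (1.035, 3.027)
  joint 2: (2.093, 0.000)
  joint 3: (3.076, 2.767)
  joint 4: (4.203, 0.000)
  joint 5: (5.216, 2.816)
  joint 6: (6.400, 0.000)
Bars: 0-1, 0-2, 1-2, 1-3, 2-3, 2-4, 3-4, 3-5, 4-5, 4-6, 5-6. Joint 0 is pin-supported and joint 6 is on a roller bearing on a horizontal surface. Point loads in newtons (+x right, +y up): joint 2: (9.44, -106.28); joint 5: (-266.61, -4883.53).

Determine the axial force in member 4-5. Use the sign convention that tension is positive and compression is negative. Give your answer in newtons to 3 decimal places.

-1009.815

N=7 nodes, M=11 members, R=3 reactions → 2N=14, M+R=14
member 0 (0-1): L=3.1991, (cx,cy)=(0.3235,0.9462)
member 1 (0-2): L=2.0930, (cx,cy)=(1.0000,0.0000)
member 2 (1-2): L=3.2066, (cx,cy)=(0.3299,-0.9440)
member 3 (1-3): L=2.0575, (cx,cy)=(0.9920,-0.1264)
member 4 (2-3): L=2.9364, (cx,cy)=(0.3348,0.9423)
member 5 (2-4): L=2.1100, (cx,cy)=(1.0000,0.0000)
member 6 (3-4): L=2.9877, (cx,cy)=(0.3772,-0.9261)
member 7 (3-5): L=2.1406, (cx,cy)=(0.9997,0.0229)
member 8 (4-5): L=2.9927, (cx,cy)=(0.3385,0.9410)
member 9 (4-6): L=2.1970, (cx,cy)=(1.0000,0.0000)
member 10 (5-6): L=3.0548, (cx,cy)=(0.3876,-0.9218)
solve A·x = −loads:
  F[0-1] = -1154.3702 N (compression)
  F[0-2] = +116.3069 N (tension)
  F[1-2] = +1263.7495 N (tension)
  F[1-3] = -796.8357 N (compression)
  F[2-3] = -1153.2368 N (compression)
  F[2-4] = +909.8967 N (tension)
  F[3-4] = +1025.9977 N (tension)
  F[3-5] = -1563.9350 N (compression)
  F[4-5] = -1009.8153 N (compression)
  F[4-6] = +1638.7323 N (tension)
  F[5-6] = -4228.0194 N (compression)
  Rx@0 = +257.1700 N
  Ry@0 = +1092.2846 N
  Ry@6 = +3897.5254 N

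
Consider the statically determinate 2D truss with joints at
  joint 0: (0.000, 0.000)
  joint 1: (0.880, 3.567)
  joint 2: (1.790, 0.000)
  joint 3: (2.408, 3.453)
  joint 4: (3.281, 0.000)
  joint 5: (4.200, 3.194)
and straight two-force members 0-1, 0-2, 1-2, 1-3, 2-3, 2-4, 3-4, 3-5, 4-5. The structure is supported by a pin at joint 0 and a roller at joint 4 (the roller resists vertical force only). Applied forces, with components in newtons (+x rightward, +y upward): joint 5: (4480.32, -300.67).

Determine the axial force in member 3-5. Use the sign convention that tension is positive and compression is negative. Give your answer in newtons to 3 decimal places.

N=6 nodes, M=9 members, R=3 reactions → 2N=12, M+R=12
member 0 (0-1): L=3.6739, (cx,cy)=(0.2395,0.9709)
member 1 (0-2): L=1.7900, (cx,cy)=(1.0000,0.0000)
member 2 (1-2): L=3.6812, (cx,cy)=(0.2472,-0.9690)
member 3 (1-3): L=1.5322, (cx,cy)=(0.9972,-0.0744)
member 4 (2-3): L=3.5079, (cx,cy)=(0.1762,0.9844)
member 5 (2-4): L=1.4910, (cx,cy)=(1.0000,0.0000)
member 6 (3-4): L=3.5616, (cx,cy)=(0.2451,-0.9695)
member 7 (3-5): L=1.8106, (cx,cy)=(0.9897,-0.1430)
member 8 (4-5): L=3.3236, (cx,cy)=(0.2765,0.9610)
solve A·x = −loads:
  F[0-1] = +4579.0293 N (tension)
  F[0-2] = +3383.5308 N (tension)
  F[1-2] = -4763.2397 N (compression)
  F[1-3] = +2280.5769 N (tension)
  F[2-3] = +4688.7493 N (tension)
  F[2-4] = +1380.0215 N (tension)
  F[3-4] = -5239.2562 N (compression)
  F[3-5] = +4430.0569 N (tension)
  F[4-5] = +346.5382 N (tension)
  Rx@0 = -4480.3200 N
  Ry@0 = -4445.7354 N
  Ry@4 = +4746.4054 N

4430.057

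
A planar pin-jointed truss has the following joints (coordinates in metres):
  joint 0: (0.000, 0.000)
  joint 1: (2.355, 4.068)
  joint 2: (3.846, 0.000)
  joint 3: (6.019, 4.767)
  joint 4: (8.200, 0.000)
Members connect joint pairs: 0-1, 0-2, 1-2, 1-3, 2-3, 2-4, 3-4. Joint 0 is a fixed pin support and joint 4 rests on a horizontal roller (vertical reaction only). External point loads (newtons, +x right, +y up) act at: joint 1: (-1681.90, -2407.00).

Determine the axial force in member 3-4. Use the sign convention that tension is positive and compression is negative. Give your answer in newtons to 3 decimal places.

157.375

N=5 nodes, M=7 members, R=3 reactions → 2N=10, M+R=10
member 0 (0-1): L=4.7005, (cx,cy)=(0.5010,0.8654)
member 1 (0-2): L=3.8460, (cx,cy)=(1.0000,0.0000)
member 2 (1-2): L=4.3326, (cx,cy)=(0.3441,-0.9389)
member 3 (1-3): L=3.7301, (cx,cy)=(0.9823,0.1874)
member 4 (2-3): L=5.2389, (cx,cy)=(0.4148,0.9099)
member 5 (2-4): L=4.3540, (cx,cy)=(1.0000,0.0000)
member 6 (3-4): L=5.2422, (cx,cy)=(0.4160,-0.9093)
solve A·x = −loads:
  F[0-1] = -2946.5998 N (compression)
  F[0-2] = -205.6208 N (compression)
  F[1-2] = +181.5051 N (tension)
  F[1-3] = +145.7408 N (tension)
  F[2-3] = -187.2898 N (compression)
  F[2-4] = -65.4748 N (compression)
  F[3-4] = +157.3747 N (tension)
  Rx@0 = +1681.9000 N
  Ry@0 = +2550.1078 N
  Ry@4 = -143.1078 N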